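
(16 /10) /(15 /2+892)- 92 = -827524 /8995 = -92.00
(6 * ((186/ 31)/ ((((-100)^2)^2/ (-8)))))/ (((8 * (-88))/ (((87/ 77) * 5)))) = 783/ 33880000000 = 0.00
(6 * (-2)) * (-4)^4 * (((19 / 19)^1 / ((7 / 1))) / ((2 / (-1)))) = 1536 / 7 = 219.43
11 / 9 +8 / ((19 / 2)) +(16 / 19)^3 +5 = 472952 / 61731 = 7.66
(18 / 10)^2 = 3.24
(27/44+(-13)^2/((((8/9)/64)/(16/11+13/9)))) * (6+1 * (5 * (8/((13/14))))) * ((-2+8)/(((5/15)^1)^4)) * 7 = 5889590420.54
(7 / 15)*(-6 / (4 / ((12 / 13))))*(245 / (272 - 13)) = -294 / 481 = -0.61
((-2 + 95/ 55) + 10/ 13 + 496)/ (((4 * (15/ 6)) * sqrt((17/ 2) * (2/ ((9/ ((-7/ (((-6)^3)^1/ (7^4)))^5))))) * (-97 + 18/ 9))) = -29812764096 * sqrt(714)/ 111880162542223075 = -0.00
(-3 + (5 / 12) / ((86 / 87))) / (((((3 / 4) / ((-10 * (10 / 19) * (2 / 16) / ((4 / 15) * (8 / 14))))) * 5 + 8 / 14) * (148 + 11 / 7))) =1086575 / 18728736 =0.06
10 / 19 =0.53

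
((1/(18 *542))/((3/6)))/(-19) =-1/92682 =-0.00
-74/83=-0.89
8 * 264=2112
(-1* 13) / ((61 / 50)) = -650 / 61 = -10.66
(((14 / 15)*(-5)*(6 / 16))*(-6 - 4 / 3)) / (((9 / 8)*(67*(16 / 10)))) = 385 / 3618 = 0.11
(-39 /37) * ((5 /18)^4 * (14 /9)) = -0.01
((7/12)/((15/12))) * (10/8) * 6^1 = 7/2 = 3.50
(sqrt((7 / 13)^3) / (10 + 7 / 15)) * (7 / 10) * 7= 1029 * sqrt(91) / 53066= 0.18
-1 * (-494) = 494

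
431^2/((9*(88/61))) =14307.35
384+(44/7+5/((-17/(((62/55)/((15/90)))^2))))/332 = 2294495603/5975585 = 383.98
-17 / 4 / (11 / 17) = -289 / 44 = -6.57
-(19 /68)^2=-361 /4624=-0.08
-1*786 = -786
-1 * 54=-54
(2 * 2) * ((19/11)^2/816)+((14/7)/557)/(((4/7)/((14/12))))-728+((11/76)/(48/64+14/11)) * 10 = -8454258720887/11624769354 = -727.26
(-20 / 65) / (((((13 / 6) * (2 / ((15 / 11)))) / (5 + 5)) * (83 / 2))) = -3600 / 154297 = -0.02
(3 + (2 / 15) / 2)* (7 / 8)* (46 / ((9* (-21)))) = -529 / 810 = -0.65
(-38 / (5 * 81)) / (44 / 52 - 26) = 494 / 132435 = 0.00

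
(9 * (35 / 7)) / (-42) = -15 / 14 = -1.07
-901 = -901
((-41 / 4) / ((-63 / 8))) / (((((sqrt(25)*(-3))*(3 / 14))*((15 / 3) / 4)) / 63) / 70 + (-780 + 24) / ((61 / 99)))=-3921568 / 3696697593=-0.00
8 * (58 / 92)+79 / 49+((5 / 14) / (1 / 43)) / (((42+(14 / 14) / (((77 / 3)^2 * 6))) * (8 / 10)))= 15969323831 / 2245159812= 7.11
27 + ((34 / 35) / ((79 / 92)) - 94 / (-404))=15842121 / 558530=28.36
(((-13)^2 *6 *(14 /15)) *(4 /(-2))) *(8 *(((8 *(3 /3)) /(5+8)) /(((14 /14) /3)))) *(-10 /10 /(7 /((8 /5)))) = 159744 /25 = 6389.76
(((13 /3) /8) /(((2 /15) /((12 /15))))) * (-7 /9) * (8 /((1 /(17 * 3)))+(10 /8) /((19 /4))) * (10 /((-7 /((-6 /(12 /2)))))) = -504205 /342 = -1474.28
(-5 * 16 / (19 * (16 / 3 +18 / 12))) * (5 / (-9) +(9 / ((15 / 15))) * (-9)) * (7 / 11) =822080 / 25707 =31.98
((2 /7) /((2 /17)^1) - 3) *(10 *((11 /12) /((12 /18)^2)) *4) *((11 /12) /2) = -605 /28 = -21.61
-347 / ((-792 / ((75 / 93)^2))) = 216875 / 761112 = 0.28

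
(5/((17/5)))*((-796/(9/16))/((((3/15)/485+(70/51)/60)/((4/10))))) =-617696000/17281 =-35744.23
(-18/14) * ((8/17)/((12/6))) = -36/119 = -0.30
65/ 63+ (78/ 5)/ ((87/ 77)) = 135551/ 9135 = 14.84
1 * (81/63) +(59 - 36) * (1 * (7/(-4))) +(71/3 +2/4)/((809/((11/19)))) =-50286953/1291164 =-38.95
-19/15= -1.27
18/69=6/23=0.26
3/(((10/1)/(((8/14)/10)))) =3/175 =0.02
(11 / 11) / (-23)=-1 / 23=-0.04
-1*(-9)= 9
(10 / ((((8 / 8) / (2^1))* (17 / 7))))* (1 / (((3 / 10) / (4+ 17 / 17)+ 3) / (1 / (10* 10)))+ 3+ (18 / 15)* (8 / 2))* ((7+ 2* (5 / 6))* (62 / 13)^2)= 1285018448 / 101439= 12667.89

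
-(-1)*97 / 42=97 / 42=2.31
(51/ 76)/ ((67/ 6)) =153/ 2546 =0.06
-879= -879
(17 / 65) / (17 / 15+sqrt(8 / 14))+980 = 14313089 / 14599 - 1530*sqrt(7) / 14599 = 980.14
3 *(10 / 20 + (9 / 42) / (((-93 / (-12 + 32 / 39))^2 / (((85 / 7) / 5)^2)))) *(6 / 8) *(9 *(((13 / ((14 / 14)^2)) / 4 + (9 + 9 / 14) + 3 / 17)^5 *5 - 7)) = 217890790111395830982373831167 / 10890027160526011703296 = 20008287.11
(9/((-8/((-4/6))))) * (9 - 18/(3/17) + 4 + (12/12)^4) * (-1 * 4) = 264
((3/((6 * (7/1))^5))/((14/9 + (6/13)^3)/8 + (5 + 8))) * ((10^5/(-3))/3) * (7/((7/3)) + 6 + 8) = -466862500/1422011815749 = -0.00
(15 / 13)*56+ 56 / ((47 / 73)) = 92624 / 611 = 151.59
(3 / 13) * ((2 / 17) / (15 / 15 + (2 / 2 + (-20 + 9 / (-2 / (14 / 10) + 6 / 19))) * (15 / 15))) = -0.00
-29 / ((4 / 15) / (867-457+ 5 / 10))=-357135 / 8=-44641.88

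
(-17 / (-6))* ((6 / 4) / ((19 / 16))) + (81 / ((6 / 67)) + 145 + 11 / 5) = 200503 / 190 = 1055.28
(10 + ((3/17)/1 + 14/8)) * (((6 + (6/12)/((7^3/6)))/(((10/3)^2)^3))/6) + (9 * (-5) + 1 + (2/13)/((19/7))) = -506217068639109/11522056000000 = -43.93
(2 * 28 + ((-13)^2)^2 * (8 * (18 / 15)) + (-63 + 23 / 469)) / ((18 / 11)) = 3536219126 / 21105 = 167553.62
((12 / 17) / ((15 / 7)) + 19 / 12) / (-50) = -1951 / 51000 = -0.04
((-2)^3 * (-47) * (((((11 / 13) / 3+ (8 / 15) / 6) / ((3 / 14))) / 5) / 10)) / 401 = 571144 / 17593875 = 0.03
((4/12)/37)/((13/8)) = 8/1443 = 0.01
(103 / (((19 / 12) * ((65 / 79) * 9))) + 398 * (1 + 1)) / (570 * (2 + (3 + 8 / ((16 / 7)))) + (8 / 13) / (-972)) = 0.17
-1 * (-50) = 50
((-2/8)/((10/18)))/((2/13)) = -117/40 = -2.92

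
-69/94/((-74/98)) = 3381/3478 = 0.97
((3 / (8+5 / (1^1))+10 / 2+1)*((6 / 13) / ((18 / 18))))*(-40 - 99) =-67554 / 169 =-399.73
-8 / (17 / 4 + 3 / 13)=-416 / 233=-1.79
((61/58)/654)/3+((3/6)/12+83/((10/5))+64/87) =9622097/227592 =42.28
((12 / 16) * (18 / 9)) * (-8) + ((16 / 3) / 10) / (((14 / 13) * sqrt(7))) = -12 + 52 * sqrt(7) / 735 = -11.81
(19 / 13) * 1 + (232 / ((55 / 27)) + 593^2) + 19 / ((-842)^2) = 178312607607153 / 506909260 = 351764.35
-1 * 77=-77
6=6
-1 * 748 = -748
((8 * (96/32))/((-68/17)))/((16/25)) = -75/8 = -9.38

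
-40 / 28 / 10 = -1 / 7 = -0.14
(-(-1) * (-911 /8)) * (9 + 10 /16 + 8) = -2007.05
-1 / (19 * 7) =-1 / 133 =-0.01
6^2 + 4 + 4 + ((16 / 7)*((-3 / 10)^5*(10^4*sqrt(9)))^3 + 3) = -774799853 / 875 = -885485.55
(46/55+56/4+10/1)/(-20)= -683/550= -1.24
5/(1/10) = 50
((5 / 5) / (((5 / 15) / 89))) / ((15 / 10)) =178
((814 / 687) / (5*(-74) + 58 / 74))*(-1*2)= 60236 / 9385107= 0.01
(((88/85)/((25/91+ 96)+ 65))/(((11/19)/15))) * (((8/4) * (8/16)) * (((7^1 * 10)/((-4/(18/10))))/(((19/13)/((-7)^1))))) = 521703/20791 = 25.09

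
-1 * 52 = -52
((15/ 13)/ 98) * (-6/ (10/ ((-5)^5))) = 28125/ 1274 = 22.08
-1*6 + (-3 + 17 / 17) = -8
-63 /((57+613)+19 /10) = -630 /6719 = -0.09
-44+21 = -23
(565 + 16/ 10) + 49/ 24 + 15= 70037/ 120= 583.64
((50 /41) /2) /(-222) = -0.00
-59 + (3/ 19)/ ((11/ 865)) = -9736/ 209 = -46.58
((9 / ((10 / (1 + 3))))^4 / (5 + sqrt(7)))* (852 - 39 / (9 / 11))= 17669.57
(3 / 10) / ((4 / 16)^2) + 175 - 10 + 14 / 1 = 919 / 5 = 183.80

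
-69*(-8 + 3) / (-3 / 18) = -2070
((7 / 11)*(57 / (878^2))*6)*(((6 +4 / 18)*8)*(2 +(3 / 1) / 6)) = 74480 / 2119931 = 0.04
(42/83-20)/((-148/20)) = 8090/3071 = 2.63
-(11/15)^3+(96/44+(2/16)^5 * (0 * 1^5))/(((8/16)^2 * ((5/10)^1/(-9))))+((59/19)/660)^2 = -371472130361/2358774000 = -157.49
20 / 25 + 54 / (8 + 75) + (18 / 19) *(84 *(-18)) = -11283202 / 7885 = -1430.97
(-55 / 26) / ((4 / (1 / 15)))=-11 / 312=-0.04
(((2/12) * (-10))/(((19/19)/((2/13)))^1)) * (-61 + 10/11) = 6610/429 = 15.41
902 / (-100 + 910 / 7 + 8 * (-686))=-451 / 2729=-0.17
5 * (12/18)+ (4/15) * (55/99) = 94/27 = 3.48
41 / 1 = 41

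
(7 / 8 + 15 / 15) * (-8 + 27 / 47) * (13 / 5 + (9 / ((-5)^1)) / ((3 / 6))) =5235 / 376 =13.92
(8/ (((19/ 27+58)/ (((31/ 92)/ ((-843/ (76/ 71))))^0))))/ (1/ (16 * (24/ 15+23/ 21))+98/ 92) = 22495104/ 179661335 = 0.13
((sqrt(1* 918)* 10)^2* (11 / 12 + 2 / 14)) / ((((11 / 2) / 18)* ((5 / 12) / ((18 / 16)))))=66178620 / 77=859462.60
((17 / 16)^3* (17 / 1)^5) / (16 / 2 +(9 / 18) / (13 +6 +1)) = 34878787205 / 164352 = 212220.04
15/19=0.79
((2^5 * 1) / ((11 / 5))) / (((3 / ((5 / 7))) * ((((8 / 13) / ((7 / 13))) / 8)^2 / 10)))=56000 / 33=1696.97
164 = 164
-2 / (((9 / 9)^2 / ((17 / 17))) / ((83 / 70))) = -83 / 35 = -2.37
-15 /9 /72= -5 /216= -0.02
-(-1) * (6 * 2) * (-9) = -108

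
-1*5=-5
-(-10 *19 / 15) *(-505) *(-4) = 76760 / 3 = 25586.67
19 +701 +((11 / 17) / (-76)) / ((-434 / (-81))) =403723269 / 560728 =720.00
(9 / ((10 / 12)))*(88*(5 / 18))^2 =19360 / 3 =6453.33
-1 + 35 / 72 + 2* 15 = 2123 / 72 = 29.49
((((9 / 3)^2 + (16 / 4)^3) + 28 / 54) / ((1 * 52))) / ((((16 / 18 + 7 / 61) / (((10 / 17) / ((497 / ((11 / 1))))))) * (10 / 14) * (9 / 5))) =6659675 / 466870014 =0.01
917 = 917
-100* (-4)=400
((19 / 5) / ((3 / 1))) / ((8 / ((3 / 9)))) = 19 / 360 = 0.05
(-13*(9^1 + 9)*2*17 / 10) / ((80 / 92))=-45747 / 50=-914.94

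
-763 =-763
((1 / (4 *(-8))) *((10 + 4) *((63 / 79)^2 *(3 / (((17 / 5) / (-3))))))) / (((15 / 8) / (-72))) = -3000564 / 106097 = -28.28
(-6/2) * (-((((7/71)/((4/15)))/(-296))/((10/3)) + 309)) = 155854467/168128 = 927.00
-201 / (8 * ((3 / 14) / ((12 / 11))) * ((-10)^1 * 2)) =1407 / 220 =6.40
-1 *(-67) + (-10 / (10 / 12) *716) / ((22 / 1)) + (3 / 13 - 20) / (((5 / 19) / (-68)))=4784.82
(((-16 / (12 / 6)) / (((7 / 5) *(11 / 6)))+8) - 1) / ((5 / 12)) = 3588 / 385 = 9.32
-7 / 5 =-1.40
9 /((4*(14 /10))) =45 /28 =1.61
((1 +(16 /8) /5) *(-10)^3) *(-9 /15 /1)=840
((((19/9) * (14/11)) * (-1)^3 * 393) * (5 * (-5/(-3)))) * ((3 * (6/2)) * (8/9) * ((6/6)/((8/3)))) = -871150/33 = -26398.48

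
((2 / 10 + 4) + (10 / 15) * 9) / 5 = 51 / 25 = 2.04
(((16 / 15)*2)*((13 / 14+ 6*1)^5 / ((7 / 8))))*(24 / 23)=549589776448 / 13529635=40621.18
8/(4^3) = 1/8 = 0.12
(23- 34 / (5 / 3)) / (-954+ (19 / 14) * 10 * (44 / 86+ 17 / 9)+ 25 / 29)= -1021293 / 361600370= -0.00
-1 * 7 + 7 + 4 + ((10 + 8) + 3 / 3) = 23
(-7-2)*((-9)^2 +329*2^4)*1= -48105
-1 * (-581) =581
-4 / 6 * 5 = -10 / 3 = -3.33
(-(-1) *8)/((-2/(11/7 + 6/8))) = -65/7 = -9.29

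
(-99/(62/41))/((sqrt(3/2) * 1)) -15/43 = -53.80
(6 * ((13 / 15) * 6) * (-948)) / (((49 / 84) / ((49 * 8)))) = -99380736 / 5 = -19876147.20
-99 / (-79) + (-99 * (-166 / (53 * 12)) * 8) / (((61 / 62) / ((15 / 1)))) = 805257387 / 255407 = 3152.84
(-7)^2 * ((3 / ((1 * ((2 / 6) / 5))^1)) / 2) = 2205 / 2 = 1102.50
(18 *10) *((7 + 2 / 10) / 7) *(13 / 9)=1872 / 7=267.43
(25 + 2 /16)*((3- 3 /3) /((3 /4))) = 67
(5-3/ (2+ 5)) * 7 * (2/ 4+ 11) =368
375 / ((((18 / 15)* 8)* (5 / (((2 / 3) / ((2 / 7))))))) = 875 / 48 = 18.23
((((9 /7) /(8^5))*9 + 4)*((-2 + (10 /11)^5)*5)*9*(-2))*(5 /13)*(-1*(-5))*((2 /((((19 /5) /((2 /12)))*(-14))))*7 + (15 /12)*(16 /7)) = 85785994863590625 /31935696945152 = 2686.21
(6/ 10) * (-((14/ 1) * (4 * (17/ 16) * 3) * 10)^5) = -10872823862919375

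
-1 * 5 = -5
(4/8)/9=1/18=0.06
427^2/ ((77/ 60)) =1562820/ 11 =142074.55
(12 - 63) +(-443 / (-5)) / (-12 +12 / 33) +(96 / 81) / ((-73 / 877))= -91899083 / 1261440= -72.85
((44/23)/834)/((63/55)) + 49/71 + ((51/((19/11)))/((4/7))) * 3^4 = 13648361714093/3260441268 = 4186.05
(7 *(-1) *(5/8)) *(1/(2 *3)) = -35/48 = -0.73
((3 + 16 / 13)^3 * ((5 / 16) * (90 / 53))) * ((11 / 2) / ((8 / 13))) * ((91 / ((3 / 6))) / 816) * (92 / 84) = 1052321875 / 11994112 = 87.74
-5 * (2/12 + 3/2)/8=-25/24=-1.04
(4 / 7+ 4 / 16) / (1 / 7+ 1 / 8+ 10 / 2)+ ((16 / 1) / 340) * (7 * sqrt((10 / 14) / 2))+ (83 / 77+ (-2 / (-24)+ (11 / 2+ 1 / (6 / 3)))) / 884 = 3040427 / 18535440+ 2 * sqrt(70) / 85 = 0.36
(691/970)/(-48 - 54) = -691/98940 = -0.01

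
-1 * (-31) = 31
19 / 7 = 2.71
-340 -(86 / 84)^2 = -601609 / 1764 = -341.05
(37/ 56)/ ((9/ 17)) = 1.25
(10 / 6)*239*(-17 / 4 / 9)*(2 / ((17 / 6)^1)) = -1195 / 9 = -132.78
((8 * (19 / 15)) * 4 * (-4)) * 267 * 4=-865792 / 5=-173158.40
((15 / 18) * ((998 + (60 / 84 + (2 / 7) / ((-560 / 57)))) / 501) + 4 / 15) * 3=11358251 / 1963920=5.78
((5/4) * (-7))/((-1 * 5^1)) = 7/4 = 1.75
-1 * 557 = -557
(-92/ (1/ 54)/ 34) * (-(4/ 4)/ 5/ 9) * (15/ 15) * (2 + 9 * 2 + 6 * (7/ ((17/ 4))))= 140208/ 1445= 97.03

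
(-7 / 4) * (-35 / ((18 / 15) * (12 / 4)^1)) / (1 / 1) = 1225 / 72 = 17.01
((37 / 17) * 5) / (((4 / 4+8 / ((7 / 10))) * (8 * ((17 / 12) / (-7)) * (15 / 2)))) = -1813 / 25143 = -0.07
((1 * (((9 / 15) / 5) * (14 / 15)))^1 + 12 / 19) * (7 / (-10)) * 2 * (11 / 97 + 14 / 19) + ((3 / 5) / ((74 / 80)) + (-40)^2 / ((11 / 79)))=102352584704622 / 8907449375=11490.67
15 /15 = 1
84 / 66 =14 / 11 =1.27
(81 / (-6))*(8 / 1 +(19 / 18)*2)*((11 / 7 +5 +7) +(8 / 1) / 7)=-4017 / 2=-2008.50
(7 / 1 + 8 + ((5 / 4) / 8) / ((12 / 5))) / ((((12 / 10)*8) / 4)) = 28925 / 4608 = 6.28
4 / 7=0.57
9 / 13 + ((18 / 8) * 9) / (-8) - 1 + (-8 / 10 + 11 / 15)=-18131 / 6240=-2.91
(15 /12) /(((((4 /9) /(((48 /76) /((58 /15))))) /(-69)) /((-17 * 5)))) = 11876625 /4408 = 2694.33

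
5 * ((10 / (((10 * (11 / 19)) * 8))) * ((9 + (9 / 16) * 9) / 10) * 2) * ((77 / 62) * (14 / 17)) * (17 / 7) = 29925 / 3968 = 7.54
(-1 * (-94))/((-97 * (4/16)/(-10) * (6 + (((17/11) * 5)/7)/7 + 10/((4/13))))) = 4053280/4042281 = 1.00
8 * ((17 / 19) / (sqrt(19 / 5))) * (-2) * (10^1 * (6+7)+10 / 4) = -973.06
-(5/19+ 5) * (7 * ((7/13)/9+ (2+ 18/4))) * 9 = -537250/247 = -2175.10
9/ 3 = 3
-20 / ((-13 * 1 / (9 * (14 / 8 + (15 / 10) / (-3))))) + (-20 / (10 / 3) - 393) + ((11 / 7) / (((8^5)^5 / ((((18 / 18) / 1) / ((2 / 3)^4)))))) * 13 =-20995414709247264877122008013 / 55006124792465627449131008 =-381.69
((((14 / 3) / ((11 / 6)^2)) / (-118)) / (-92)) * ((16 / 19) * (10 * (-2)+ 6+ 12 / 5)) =-0.00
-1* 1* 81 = -81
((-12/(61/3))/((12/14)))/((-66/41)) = 287/671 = 0.43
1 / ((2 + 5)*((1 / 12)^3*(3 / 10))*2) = 2880 / 7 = 411.43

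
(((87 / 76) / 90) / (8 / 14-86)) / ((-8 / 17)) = 3451 / 10907520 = 0.00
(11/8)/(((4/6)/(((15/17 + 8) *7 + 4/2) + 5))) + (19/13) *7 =67585/442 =152.91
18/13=1.38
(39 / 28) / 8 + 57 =57.17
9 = 9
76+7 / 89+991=94970 / 89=1067.08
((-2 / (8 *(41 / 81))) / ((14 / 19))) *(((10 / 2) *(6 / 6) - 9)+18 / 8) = 1539 / 1312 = 1.17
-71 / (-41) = 71 / 41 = 1.73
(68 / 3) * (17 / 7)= 1156 / 21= 55.05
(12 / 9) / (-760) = -0.00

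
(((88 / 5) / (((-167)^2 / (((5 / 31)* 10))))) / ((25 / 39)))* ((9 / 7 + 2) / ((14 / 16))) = 1262976 / 211816955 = 0.01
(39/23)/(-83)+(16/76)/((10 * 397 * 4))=-2939861/143995870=-0.02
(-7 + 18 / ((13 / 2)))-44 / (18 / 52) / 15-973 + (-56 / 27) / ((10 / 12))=-346856 / 351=-988.19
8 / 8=1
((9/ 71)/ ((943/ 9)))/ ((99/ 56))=504/ 736483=0.00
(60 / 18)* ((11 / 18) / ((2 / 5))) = 275 / 54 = 5.09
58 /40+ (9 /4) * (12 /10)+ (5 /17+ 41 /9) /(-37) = 455023 /113220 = 4.02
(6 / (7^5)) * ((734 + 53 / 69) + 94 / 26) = 0.26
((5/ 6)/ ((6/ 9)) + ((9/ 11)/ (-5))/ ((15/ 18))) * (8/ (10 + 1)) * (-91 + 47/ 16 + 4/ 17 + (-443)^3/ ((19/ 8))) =-11539870805303/ 411400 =-28050245.03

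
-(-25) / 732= 0.03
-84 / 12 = -7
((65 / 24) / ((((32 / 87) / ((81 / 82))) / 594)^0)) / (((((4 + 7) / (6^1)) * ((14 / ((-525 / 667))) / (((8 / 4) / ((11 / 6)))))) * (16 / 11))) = -14625 / 234784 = -0.06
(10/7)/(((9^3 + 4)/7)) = 10/733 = 0.01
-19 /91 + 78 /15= 2271 /455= 4.99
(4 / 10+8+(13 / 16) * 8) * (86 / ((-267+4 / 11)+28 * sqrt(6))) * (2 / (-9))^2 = -118119452 / 464784075 - 12403952 * sqrt(6) / 464784075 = -0.32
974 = 974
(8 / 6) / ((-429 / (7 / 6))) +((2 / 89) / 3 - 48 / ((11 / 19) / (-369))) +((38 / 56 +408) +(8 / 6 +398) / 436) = 32514628677161 / 1048755708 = 31003.05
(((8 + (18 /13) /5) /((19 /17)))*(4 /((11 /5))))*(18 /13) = 658512 /35321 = 18.64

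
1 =1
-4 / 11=-0.36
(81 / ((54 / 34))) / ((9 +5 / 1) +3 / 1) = 3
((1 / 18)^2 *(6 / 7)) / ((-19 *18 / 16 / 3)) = -4 / 10773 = -0.00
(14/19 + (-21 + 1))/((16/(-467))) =85461/152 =562.24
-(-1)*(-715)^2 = 511225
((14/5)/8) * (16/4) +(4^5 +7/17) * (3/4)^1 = 261701/340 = 769.71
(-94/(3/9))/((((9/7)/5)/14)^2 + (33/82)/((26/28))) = -12029490200/18502091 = -650.17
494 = 494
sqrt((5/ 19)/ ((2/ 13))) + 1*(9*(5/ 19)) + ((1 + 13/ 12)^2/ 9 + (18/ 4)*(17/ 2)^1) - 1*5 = sqrt(2470)/ 38 + 888943/ 24624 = 37.41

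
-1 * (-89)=89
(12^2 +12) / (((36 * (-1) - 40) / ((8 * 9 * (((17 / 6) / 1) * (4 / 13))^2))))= -27744 / 247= -112.32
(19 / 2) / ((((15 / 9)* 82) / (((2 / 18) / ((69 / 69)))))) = 19 / 2460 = 0.01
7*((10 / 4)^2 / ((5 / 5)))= 175 / 4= 43.75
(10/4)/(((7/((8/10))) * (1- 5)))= -0.07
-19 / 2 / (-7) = 19 / 14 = 1.36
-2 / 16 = -1 / 8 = -0.12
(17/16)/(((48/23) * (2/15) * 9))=1955/4608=0.42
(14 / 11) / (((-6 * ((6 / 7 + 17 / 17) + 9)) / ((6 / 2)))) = -0.06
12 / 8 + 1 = 2.50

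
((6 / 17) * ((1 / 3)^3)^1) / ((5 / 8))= 16 / 765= 0.02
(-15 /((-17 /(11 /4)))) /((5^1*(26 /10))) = 165 /884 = 0.19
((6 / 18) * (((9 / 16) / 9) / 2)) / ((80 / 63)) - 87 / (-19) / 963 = 202319 / 15613440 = 0.01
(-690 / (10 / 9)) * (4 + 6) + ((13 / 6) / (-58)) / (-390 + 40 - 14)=-6210.00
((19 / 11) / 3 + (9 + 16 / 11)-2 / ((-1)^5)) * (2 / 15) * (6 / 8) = 43 / 33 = 1.30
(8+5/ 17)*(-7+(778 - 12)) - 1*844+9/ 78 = 2409497/ 442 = 5451.35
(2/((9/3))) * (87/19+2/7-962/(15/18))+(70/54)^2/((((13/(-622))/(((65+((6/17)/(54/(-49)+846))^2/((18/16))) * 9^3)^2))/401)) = -822765914300206864111715996041687/11365657222041281250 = -72390526850011.53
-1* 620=-620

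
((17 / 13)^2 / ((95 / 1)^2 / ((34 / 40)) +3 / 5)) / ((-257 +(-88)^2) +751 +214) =24565 / 1289193017788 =0.00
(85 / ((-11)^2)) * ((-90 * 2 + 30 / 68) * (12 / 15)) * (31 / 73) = -34410 / 803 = -42.85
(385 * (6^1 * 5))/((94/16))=92400/47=1965.96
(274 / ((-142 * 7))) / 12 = -137 / 5964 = -0.02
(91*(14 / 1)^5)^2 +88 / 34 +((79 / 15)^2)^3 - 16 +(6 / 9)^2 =463830835454639047743857 / 193640625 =2395317797877584.04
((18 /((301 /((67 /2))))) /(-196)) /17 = -603 /1002932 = -0.00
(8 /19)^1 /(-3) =-8 /57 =-0.14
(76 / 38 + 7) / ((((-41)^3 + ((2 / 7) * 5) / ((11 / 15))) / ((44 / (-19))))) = 30492 / 100828573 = 0.00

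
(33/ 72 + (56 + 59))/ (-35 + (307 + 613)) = 2771/ 21240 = 0.13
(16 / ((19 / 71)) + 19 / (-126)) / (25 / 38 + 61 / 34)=2427175 / 99792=24.32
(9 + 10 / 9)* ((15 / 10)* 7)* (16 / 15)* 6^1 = 10192 / 15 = 679.47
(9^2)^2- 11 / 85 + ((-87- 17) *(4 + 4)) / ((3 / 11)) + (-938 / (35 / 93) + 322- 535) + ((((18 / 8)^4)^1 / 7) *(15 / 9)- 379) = 39472757 / 91392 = 431.91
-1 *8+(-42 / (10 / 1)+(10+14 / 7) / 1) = -1 / 5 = -0.20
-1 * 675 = -675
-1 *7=-7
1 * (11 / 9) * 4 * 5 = 220 / 9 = 24.44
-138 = -138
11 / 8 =1.38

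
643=643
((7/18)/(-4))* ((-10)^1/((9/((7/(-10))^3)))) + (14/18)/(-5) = -12481/64800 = -0.19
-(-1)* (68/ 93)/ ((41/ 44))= 2992/ 3813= 0.78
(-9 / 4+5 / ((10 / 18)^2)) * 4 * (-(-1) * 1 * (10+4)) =3906 / 5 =781.20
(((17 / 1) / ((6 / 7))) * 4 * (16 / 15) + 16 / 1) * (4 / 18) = 9056 / 405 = 22.36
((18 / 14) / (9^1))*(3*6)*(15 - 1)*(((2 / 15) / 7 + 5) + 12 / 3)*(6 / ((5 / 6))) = 409104 / 175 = 2337.74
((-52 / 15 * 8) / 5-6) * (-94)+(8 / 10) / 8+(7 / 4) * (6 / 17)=1384783 / 1275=1086.10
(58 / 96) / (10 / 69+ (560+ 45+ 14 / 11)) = 7337 / 7364336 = 0.00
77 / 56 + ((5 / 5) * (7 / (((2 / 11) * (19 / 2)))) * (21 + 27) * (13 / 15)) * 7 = 897941 / 760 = 1181.50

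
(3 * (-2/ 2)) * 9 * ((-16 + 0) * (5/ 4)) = 540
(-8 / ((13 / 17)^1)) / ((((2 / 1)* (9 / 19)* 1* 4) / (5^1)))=-1615 / 117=-13.80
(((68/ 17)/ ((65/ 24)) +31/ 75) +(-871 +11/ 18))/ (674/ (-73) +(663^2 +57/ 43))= -15948370663/ 8071726279500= -0.00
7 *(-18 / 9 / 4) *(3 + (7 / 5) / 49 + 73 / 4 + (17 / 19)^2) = -1115879 / 14440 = -77.28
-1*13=-13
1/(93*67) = 1/6231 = 0.00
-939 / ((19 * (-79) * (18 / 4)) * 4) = 313 / 9006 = 0.03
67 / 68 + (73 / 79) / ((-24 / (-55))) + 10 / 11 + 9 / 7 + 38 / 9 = 70881571 / 7445592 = 9.52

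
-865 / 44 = -19.66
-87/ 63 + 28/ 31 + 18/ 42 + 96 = 62464/ 651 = 95.95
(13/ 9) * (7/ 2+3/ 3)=13/ 2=6.50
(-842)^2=708964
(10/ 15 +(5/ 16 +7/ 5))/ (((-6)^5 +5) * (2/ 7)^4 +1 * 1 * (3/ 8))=-1370971/ 29624550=-0.05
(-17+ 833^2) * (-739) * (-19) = 9742656752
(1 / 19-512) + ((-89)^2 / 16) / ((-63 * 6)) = -58979395 / 114912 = -513.26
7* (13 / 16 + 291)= 2042.69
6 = 6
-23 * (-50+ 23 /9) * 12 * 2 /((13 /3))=78568 /13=6043.69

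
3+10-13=0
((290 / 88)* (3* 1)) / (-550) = -87 / 4840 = -0.02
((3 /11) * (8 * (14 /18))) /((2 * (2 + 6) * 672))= 1 /6336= 0.00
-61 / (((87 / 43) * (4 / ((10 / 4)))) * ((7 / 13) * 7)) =-170495 / 34104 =-5.00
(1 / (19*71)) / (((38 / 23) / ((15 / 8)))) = 345 / 410096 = 0.00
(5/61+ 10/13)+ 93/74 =123699/58682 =2.11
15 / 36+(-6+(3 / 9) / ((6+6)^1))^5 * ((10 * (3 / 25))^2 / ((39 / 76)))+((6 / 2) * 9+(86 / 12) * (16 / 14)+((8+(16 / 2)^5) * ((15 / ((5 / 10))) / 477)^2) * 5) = -6645038036691203 / 322006321728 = -20636.36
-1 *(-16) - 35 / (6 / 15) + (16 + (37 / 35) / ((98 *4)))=-761423 / 13720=-55.50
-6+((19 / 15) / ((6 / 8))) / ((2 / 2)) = -194 / 45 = -4.31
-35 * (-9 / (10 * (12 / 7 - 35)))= -441 / 466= -0.95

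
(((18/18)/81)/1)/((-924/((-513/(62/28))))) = 19/6138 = 0.00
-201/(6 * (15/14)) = -469/15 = -31.27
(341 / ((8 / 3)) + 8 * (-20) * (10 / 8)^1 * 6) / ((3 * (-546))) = 0.65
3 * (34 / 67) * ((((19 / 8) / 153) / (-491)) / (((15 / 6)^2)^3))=-304 / 1542046875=-0.00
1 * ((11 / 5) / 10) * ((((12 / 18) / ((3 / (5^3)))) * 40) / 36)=550 / 81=6.79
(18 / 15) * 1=6 / 5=1.20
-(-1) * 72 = 72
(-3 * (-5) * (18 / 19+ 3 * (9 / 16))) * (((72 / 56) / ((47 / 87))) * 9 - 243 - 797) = -4026382695 / 100016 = -40257.39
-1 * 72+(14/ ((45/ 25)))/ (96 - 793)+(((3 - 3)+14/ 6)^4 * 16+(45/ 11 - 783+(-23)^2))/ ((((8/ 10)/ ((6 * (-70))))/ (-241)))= 5876446267367/ 207009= 28387395.08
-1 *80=-80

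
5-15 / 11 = 40 / 11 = 3.64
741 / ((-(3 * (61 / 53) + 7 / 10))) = -178.43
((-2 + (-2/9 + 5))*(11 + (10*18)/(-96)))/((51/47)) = 85775/3672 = 23.36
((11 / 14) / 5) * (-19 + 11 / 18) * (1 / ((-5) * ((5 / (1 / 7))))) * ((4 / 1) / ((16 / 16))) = 3641 / 55125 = 0.07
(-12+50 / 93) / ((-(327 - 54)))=82 / 1953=0.04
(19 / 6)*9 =28.50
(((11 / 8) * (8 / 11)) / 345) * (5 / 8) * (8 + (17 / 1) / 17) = 3 / 184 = 0.02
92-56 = 36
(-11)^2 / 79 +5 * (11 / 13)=5918 / 1027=5.76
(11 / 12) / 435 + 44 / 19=229889 / 99180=2.32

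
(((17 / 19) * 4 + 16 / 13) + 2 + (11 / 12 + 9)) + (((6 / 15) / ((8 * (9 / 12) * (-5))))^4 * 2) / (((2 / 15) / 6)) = 11619611351 / 694687500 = 16.73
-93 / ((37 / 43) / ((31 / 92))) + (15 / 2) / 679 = -84149421 / 2311316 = -36.41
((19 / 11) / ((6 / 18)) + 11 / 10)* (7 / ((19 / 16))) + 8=45.03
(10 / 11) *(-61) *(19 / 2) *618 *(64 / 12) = -19100320 / 11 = -1736392.73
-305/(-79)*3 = 11.58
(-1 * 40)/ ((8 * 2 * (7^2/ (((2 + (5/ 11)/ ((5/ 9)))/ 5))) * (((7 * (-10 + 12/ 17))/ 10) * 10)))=527/ 1192268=0.00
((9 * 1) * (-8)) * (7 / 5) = -504 / 5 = -100.80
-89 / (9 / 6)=-59.33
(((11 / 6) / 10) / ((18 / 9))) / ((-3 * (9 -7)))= -11 / 720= -0.02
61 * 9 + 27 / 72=4395 / 8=549.38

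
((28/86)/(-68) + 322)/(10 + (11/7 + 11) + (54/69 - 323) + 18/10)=-126319795/116845964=-1.08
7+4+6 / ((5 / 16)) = 151 / 5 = 30.20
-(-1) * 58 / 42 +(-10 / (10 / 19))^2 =7610 / 21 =362.38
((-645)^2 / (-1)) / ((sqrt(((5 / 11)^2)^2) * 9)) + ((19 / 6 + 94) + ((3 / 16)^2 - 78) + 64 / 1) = -171759973 / 768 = -223645.80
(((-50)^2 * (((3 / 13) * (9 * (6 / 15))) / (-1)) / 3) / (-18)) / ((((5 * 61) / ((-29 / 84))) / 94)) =-4.09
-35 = -35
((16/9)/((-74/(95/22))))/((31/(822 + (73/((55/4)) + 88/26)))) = -5015544/1804231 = -2.78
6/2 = 3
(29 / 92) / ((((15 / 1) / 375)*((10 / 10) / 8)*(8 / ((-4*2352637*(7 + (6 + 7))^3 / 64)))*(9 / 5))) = -1066038640625 / 207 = -5149945123.79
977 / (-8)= -977 / 8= -122.12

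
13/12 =1.08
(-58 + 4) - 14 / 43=-2336 / 43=-54.33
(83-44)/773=39/773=0.05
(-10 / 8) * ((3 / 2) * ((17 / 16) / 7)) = -255 / 896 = -0.28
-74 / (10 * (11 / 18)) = -666 / 55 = -12.11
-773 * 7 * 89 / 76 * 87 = -41897373 / 76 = -551281.22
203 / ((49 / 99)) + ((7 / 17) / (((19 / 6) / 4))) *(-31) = 890877 / 2261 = 394.02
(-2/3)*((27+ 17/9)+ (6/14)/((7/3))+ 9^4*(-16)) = 92563190/1323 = 69964.62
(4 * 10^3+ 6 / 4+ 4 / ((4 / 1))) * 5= 40025 / 2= 20012.50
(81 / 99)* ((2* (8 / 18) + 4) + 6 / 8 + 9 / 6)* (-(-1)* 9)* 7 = 16191 / 44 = 367.98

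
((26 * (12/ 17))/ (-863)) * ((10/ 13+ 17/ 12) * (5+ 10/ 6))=-13640/ 44013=-0.31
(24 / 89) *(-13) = -312 / 89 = -3.51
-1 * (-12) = 12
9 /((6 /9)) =27 /2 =13.50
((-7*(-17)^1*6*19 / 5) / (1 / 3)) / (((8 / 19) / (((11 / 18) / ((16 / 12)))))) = 1417647 / 160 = 8860.29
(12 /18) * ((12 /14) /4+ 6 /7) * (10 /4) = 25 /14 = 1.79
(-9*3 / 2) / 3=-4.50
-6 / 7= -0.86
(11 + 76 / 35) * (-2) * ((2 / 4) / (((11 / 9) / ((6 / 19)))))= -24894 / 7315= -3.40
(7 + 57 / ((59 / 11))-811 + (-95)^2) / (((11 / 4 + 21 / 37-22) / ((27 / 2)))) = -970360668 / 163135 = -5948.21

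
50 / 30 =5 / 3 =1.67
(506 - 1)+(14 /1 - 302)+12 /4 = 220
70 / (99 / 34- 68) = -2380 / 2213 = -1.08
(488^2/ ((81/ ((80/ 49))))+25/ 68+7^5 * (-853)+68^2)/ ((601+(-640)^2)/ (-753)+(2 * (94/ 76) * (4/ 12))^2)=350368114252599529/ 13305472401312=26332.63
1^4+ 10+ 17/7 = 94/7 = 13.43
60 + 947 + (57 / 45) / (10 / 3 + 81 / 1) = 1273874 / 1265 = 1007.02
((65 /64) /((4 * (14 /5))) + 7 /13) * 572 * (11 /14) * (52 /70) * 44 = 507202839 /54880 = 9242.03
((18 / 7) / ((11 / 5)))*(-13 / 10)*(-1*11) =117 / 7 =16.71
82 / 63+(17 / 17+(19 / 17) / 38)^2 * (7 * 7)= 3876367 / 72828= 53.23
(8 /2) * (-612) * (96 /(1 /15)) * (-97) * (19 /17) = 382164480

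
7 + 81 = 88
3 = 3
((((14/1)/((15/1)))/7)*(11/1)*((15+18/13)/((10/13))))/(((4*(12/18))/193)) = 452199/200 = 2261.00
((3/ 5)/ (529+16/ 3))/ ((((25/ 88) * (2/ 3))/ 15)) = 3564/ 40075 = 0.09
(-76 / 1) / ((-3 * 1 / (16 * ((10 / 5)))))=2432 / 3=810.67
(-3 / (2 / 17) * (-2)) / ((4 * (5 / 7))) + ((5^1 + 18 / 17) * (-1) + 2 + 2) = 5369 / 340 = 15.79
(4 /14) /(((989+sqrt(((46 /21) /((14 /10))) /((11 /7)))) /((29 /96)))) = 13717 /157179632 - 29 *sqrt(53130) /75917762256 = 0.00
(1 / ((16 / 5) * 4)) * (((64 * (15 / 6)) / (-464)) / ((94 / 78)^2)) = -38025 / 2049952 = -0.02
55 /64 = 0.86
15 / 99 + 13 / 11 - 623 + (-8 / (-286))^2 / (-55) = -2097556223 / 3374085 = -621.67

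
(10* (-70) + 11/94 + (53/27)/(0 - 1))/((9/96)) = -28500560/3807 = -7486.36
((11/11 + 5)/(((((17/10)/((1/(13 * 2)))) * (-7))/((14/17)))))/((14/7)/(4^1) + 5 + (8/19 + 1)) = -0.00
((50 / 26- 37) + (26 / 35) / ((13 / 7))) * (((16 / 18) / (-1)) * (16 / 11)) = 288512 / 6435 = 44.83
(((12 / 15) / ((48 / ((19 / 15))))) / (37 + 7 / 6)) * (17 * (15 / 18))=323 / 41220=0.01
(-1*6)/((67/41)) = -246/67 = -3.67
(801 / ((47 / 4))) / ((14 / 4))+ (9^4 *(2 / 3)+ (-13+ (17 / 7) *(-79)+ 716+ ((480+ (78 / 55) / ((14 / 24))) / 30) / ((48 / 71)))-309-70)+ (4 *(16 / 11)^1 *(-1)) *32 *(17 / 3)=1264614781 / 361900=3494.38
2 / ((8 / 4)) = 1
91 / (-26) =-7 / 2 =-3.50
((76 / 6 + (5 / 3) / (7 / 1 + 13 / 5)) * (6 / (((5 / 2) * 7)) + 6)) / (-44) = -68413 / 36960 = -1.85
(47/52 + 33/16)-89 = -17895/208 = -86.03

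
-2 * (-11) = 22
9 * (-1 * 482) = -4338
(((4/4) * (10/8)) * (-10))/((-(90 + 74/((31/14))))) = 775/7652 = 0.10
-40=-40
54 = 54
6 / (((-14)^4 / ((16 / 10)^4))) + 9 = 13507161 / 1500625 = 9.00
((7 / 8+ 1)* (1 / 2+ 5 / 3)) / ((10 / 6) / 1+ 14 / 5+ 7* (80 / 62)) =30225 / 100432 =0.30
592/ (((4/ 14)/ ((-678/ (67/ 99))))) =-139076784/ 67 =-2075772.90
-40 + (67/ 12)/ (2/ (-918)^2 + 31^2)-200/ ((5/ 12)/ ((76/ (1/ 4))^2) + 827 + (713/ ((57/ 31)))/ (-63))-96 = -6327564331832259810413/ 46444983739765231874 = -136.24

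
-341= -341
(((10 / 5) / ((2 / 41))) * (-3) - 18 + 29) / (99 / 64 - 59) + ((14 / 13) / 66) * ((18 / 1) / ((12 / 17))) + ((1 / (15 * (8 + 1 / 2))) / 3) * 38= 1982945687 / 804490830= 2.46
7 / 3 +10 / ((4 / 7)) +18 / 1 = 227 / 6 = 37.83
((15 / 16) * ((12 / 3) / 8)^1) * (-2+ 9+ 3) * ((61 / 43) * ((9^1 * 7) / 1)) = 288225 / 688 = 418.93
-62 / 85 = -0.73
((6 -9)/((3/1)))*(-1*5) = 5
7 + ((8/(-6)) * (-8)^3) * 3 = 2055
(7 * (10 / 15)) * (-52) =-728 / 3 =-242.67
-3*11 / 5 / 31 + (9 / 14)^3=22443 / 425320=0.05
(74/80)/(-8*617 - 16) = -37/198080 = -0.00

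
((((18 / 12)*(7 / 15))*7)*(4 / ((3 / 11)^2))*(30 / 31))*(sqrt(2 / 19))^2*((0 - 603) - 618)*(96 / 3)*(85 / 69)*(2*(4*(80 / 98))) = -342916710400 / 40641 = -8437703.56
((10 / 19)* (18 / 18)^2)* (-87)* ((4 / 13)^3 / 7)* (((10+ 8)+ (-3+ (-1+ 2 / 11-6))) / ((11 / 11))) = -5011200 / 3214211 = -1.56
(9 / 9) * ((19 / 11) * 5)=95 / 11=8.64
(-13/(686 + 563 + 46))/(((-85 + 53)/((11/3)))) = 143/124320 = 0.00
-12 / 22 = -6 / 11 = -0.55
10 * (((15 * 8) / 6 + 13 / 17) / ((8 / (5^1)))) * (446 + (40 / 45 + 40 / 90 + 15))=12240275 / 204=60001.35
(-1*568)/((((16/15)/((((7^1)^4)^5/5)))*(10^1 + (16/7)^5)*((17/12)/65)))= -55701285117742782155018745/10341491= -5386194806700772853.26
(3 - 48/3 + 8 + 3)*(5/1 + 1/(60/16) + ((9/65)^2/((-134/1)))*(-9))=-8947357/849225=-10.54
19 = 19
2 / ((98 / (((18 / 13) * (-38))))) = -684 / 637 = -1.07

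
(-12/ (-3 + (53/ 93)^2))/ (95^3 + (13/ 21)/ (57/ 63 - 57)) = 20377044/ 3894849376451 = 0.00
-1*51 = -51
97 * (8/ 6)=129.33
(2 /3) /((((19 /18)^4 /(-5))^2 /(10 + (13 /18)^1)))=1969307769600 /16983563041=115.95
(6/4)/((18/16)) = 4/3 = 1.33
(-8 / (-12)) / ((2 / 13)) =13 / 3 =4.33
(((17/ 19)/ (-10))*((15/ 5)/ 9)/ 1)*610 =-1037/ 57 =-18.19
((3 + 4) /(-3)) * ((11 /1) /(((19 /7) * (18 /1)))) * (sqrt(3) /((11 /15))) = -245 * sqrt(3) /342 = -1.24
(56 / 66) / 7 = 4 / 33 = 0.12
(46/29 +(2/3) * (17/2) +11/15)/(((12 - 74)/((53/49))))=-30687/220255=-0.14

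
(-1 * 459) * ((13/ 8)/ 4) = -5967/ 32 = -186.47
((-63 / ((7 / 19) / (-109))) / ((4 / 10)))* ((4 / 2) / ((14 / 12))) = 559170 / 7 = 79881.43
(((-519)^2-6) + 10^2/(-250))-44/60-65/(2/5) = 8075741/30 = 269191.37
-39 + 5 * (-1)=-44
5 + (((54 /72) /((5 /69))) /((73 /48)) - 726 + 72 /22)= -2854351 /4015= -710.92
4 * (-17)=-68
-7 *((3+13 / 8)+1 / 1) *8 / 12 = -105 / 4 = -26.25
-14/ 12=-7/ 6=-1.17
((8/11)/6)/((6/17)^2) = 289/297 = 0.97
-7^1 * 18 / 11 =-126 / 11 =-11.45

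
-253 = -253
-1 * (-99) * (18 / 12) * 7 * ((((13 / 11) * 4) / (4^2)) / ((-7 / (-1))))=351 / 8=43.88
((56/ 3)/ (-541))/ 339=-56/ 550197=-0.00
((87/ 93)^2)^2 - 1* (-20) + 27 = 44112768/ 923521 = 47.77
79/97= 0.81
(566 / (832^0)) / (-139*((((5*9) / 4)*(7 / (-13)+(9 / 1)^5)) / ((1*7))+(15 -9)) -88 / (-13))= -103012 / 2400913381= -0.00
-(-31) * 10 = 310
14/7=2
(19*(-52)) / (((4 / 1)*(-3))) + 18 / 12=503 / 6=83.83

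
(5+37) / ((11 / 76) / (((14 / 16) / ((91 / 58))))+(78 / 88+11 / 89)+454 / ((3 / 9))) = 0.03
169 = 169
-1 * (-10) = 10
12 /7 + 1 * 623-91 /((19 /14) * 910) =624.64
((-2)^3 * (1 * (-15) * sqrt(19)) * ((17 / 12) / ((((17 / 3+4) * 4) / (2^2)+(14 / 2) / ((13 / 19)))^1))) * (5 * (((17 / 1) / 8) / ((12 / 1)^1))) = 32.97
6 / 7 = 0.86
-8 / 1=-8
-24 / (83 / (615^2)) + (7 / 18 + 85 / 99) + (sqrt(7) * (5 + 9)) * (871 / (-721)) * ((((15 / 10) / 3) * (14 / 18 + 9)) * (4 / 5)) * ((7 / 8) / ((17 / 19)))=-1797304699 / 16434 - 5097092 * sqrt(7) / 78795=-109536.17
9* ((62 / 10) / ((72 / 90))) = 279 / 4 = 69.75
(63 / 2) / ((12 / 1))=21 / 8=2.62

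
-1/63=-0.02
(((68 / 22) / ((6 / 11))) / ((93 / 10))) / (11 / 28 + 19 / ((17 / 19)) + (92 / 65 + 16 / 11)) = 57857800 / 2326211883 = 0.02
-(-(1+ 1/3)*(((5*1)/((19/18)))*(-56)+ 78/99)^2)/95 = 109993049104/112041765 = 981.71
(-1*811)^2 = 657721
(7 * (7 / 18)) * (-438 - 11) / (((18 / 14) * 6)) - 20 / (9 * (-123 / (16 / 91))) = -574588597 / 3626532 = -158.44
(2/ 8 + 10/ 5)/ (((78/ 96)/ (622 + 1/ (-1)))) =22356/ 13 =1719.69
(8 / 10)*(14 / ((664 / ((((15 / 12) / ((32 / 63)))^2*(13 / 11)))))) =1805895 / 14958592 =0.12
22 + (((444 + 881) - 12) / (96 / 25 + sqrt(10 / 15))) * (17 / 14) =42210446 / 92393 - 13950625 * sqrt(6) / 369572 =364.39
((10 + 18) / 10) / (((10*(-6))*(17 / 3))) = -7 / 850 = -0.01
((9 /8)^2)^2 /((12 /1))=2187 /16384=0.13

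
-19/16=-1.19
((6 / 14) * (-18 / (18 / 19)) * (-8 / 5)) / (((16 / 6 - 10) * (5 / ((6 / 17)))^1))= -0.13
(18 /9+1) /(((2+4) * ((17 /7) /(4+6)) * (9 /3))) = 0.69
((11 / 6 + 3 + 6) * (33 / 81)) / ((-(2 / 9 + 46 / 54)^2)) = -6435 / 1682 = -3.83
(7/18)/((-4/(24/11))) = -7/33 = -0.21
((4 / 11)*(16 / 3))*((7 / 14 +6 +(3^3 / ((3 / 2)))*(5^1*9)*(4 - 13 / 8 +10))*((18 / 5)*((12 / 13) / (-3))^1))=-15406464 / 715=-21547.50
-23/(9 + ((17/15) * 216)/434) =-24955/10377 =-2.40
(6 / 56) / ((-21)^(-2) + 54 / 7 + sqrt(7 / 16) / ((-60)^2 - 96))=3509695429632 / 252772350050593 - 32450544 * sqrt(7) / 252772350050593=0.01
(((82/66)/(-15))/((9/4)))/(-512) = 41/570240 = 0.00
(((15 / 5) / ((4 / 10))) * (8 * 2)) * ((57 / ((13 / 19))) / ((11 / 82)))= 10656720 / 143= 74522.52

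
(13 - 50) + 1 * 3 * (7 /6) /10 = -733 /20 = -36.65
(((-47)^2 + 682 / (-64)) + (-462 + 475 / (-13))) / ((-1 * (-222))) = 707119 / 92352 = 7.66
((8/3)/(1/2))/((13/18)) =96/13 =7.38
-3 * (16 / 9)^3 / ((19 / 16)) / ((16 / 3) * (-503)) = 4096 / 774117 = 0.01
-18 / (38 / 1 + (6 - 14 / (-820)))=-7380 / 18047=-0.41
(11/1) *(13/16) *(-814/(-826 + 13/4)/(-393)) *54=-174603/143707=-1.21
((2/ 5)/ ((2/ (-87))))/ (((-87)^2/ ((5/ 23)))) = -1/ 2001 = -0.00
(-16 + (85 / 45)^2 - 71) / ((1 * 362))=-3379 / 14661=-0.23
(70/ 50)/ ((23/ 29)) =203/ 115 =1.77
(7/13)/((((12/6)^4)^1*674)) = 0.00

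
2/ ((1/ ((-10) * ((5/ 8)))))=-25/ 2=-12.50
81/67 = 1.21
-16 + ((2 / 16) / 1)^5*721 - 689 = -23100719 / 32768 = -704.98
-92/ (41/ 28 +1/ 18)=-23184/ 383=-60.53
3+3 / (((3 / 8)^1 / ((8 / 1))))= 67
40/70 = 4/7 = 0.57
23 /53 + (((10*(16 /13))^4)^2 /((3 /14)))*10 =3186865733688285419749 /129701184639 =24570829808.21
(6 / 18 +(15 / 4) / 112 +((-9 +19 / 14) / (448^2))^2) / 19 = 8688344532523 / 450031572221952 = 0.02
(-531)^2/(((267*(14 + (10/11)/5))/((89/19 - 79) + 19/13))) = -6201418905/1143116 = -5425.01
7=7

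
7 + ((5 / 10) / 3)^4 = 9073 / 1296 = 7.00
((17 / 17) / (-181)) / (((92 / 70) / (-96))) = 1680 / 4163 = 0.40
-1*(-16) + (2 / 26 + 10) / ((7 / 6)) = 2242 / 91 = 24.64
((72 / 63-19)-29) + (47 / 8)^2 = -5529 / 448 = -12.34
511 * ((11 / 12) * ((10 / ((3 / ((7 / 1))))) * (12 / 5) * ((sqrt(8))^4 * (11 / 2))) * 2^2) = 110801152 / 3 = 36933717.33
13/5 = 2.60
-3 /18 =-0.17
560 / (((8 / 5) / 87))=30450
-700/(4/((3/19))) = -27.63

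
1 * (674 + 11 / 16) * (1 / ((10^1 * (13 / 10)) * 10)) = 2159 / 416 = 5.19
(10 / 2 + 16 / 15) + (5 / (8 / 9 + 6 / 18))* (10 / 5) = 2351 / 165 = 14.25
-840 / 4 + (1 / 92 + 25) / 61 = -1176219 / 5612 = -209.59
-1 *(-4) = 4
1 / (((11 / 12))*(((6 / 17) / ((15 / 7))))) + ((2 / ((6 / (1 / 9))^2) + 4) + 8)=2090849 / 112266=18.62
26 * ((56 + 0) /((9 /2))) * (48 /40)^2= 11648 /25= 465.92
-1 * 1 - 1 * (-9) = 8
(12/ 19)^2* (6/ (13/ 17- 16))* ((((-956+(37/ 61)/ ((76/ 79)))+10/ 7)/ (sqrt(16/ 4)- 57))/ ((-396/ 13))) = 41049367866/ 458927219135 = 0.09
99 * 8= 792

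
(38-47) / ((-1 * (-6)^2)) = 1 / 4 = 0.25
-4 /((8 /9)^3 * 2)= -729 /256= -2.85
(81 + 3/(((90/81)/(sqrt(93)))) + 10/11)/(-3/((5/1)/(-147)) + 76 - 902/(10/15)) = -4505/65384 - 27* sqrt(93)/11888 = -0.09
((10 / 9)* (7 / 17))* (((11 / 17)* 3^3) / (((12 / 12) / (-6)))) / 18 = -770 / 289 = -2.66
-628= -628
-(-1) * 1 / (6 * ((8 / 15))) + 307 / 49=5157 / 784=6.58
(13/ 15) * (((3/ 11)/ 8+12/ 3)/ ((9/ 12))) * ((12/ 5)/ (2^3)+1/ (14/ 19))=26767/ 3465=7.72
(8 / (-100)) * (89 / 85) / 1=-178 / 2125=-0.08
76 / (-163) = -76 / 163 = -0.47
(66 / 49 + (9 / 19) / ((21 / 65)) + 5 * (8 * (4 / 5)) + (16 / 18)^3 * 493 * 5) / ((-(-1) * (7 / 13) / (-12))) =-62328453148 / 1583631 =-39357.94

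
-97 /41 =-2.37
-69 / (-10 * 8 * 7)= 69 / 560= 0.12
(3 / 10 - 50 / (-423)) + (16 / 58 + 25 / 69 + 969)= 2736926783 / 2821410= 970.06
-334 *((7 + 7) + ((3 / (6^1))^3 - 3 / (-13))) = -249331 / 52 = -4794.83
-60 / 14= -30 / 7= -4.29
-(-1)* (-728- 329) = -1057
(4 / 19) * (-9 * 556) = -20016 / 19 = -1053.47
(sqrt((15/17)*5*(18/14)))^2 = 675/119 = 5.67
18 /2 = 9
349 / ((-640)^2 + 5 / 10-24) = 698 / 819153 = 0.00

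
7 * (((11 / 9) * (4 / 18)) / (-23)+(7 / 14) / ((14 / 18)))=16459 / 3726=4.42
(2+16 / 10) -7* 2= -52 / 5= -10.40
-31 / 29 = -1.07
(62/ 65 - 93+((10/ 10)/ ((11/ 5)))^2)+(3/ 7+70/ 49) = -4953981/ 55055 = -89.98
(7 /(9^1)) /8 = 7 /72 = 0.10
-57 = -57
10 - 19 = -9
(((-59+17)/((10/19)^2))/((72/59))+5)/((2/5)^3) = -715465/384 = -1863.19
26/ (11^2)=26/ 121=0.21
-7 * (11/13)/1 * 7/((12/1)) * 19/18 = -10241/2808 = -3.65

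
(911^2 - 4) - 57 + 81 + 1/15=12449116/15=829941.07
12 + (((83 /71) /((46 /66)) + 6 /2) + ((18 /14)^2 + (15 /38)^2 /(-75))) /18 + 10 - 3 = 13415810635 /693267288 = 19.35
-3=-3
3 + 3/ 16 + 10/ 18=539/ 144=3.74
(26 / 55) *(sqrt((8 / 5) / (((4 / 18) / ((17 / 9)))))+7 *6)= 52 *sqrt(85) / 275+1092 / 55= 21.60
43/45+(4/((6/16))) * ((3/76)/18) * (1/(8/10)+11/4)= 299/285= 1.05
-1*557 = -557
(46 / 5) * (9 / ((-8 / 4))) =-207 / 5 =-41.40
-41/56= -0.73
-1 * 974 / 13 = -974 / 13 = -74.92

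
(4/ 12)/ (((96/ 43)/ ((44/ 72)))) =473/ 5184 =0.09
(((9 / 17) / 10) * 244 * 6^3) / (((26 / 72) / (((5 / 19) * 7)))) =59766336 / 4199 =14233.47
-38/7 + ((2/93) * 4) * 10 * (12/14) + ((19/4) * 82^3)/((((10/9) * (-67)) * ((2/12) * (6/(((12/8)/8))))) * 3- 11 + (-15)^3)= -2578419293/4469549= -576.89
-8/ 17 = -0.47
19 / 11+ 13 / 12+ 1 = 503 / 132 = 3.81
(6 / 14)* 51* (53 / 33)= 2703 / 77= 35.10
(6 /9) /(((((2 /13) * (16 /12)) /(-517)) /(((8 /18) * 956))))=-6425276 /9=-713919.56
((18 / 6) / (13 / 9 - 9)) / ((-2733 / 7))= 63 / 61948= 0.00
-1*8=-8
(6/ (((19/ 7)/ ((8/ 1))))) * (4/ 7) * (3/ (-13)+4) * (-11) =-418.98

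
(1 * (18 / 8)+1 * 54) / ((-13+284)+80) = 25 / 156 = 0.16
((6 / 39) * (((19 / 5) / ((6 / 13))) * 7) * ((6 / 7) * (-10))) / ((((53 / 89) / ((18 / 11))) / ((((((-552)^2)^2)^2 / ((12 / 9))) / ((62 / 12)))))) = -4722818324582770650963247104 / 18073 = -261319002079498182424791.00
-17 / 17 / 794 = -1 / 794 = -0.00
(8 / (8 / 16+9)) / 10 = 8 / 95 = 0.08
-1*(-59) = 59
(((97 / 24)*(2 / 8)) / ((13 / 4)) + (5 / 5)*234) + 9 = 75913 / 312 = 243.31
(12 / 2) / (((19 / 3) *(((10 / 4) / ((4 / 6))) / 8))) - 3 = -93 / 95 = -0.98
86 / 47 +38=1872 / 47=39.83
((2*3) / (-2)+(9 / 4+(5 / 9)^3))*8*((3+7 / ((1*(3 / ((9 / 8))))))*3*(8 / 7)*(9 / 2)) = -1205 / 3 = -401.67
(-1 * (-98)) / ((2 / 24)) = 1176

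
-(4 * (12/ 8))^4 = -1296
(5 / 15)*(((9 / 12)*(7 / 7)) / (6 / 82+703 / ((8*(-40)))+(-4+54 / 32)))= -3280 / 58203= -0.06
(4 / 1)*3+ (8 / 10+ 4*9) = 244 / 5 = 48.80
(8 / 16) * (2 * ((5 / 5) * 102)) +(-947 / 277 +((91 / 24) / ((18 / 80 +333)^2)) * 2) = 14554278527761 / 147637322271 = 98.58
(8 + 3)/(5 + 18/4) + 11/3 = 275/57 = 4.82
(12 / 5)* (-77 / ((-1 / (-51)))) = -47124 / 5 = -9424.80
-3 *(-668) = 2004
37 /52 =0.71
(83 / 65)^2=1.63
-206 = -206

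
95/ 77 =1.23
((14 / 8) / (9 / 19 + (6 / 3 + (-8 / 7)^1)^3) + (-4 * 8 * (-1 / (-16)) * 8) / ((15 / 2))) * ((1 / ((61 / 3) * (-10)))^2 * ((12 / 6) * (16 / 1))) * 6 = -944652 / 371634875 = -0.00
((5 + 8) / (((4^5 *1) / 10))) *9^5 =3838185 / 512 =7496.46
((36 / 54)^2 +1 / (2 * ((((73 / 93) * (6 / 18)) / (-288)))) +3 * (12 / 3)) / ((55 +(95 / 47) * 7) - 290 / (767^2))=-222081450656 / 28548525735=-7.78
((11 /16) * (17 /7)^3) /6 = 54043 /32928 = 1.64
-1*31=-31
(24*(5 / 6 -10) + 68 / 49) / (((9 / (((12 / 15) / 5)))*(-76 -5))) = 42848 / 893025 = 0.05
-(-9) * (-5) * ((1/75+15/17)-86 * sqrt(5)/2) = 4286.49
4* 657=2628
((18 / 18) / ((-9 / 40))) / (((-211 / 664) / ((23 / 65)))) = 4.95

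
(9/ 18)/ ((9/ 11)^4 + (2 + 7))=14641/ 276660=0.05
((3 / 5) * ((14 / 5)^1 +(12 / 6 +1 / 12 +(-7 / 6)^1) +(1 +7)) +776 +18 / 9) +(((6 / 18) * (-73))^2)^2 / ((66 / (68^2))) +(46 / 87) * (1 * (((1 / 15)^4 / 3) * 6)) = 4760265289350323 / 193792500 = 24563723.00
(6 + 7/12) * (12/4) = 79/4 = 19.75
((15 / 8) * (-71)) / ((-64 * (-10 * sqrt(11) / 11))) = -0.69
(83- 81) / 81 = 0.02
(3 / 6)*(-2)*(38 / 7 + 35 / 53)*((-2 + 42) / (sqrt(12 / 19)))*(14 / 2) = -15060*sqrt(57) / 53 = -2145.29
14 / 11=1.27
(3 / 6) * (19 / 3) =19 / 6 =3.17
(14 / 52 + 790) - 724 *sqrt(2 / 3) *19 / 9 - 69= 18753 / 26 - 13756 *sqrt(6) / 27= -526.70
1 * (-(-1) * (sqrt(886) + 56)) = sqrt(886) + 56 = 85.77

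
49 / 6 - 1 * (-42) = 301 / 6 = 50.17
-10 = -10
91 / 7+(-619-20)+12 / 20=-3127 / 5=-625.40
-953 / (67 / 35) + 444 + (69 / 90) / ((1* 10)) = -53.76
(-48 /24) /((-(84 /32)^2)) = 0.29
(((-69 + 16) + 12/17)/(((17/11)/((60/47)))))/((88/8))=-53340/13583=-3.93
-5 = -5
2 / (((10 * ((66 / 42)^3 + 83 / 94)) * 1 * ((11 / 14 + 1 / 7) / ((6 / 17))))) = 2708328 / 169709215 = 0.02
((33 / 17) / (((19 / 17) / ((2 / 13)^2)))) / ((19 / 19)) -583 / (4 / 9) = -16847589 / 12844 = -1311.71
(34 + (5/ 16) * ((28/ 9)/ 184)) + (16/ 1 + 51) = 669059/ 6624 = 101.01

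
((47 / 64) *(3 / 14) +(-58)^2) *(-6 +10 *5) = 33157135 / 224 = 148022.92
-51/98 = -0.52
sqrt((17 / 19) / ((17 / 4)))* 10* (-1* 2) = -40* sqrt(19) / 19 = -9.18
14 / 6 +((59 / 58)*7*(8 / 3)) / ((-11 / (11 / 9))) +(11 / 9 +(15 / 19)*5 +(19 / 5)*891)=252253898 / 74385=3391.19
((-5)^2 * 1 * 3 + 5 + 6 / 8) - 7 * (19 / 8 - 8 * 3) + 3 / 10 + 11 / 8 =1169 / 5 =233.80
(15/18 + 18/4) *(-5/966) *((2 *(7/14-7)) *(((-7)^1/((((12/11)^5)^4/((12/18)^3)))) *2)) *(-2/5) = 8745749934123280119613/83698767960113040850944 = 0.10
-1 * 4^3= -64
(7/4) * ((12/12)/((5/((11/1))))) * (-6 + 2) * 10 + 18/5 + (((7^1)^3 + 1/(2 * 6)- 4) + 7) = 11741/60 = 195.68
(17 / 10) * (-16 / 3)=-136 / 15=-9.07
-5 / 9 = -0.56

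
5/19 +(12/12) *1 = 24/19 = 1.26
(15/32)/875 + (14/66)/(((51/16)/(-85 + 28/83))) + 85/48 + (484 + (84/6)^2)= 528914045917/782258400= 676.14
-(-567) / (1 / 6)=3402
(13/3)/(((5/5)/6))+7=33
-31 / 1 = -31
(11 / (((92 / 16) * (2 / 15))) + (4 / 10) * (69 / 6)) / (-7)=-2179 / 805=-2.71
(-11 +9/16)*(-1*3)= 501/16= 31.31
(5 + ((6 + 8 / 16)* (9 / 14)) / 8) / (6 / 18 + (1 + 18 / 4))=3711 / 3920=0.95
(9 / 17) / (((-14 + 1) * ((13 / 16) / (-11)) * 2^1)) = 792 / 2873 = 0.28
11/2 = 5.50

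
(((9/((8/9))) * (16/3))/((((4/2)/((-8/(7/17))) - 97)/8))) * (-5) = 48960/2201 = 22.24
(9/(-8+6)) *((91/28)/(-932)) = 117/7456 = 0.02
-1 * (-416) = 416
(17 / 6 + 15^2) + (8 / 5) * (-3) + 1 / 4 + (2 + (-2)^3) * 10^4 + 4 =-3586363 / 60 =-59772.72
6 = 6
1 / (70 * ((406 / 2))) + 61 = 866811 / 14210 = 61.00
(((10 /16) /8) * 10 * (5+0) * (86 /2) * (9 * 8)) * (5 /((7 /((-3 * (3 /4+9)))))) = -28299375 /112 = -252672.99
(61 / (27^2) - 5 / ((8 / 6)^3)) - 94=-4480175 / 46656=-96.03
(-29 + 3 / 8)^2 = 819.39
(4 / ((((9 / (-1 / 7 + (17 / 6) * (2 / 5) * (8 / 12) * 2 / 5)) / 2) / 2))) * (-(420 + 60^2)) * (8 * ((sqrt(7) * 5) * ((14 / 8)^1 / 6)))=-1076288 * sqrt(7) / 81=-35155.44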